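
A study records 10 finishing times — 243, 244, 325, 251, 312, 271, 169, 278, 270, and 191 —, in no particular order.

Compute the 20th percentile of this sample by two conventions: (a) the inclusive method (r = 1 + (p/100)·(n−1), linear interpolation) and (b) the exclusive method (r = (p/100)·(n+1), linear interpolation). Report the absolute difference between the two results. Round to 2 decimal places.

31.20

Sorted: 169, 191, 243, 244, 251, 270, 271, 278, 312, 325.
n = 10.
(a) r = 2.8; between ranks 2 (191) and 3 (243): 232.6.
(b) r = 2.2; between ranks 2 (191) and 3 (243): 201.4.
|232.6 − 201.4| = 31.2.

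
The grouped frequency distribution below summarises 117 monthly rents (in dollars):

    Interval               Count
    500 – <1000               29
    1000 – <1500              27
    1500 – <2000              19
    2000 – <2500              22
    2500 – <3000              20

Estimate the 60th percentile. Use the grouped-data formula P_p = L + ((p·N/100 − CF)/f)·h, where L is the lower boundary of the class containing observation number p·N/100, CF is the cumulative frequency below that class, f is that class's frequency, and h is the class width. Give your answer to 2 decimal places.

N = 117; target position k = 60/100 · 117 = 70.2.
Cumulative frequencies: 29, 56, 75, 97, 117.
Observation 70.2 falls in the class 1500 – <2000.
L = 1500, CF = 56, f = 19, h = 500.
P60 = 1500 + ((70.2 − 56)/19)·500 = 1500 + 373.684 = 1873.68.

1873.68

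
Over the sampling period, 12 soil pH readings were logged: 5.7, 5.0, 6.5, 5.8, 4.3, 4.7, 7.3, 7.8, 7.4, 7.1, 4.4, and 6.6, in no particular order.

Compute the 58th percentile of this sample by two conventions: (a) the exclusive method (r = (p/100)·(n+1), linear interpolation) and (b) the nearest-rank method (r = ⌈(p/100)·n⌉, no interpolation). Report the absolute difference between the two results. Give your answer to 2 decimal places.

Sorted: 4.3, 4.4, 4.7, 5.0, 5.7, 5.8, 6.5, 6.6, 7.1, 7.3, 7.4, 7.8.
n = 12.
(a) r = 7.54; between ranks 7 (6.5) and 8 (6.6): 6.554.
(b) the nearest-rank method: rank 7 → 6.5.
|6.554 − 6.5| = 0.054.

0.05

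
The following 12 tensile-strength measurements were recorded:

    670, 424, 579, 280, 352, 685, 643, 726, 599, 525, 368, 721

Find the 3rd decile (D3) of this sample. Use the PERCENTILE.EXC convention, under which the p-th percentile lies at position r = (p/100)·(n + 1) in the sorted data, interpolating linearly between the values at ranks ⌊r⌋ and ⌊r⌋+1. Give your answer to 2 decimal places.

Sorted: 280, 352, 368, 424, 525, 579, 599, 643, 670, 685, 721, 726.
n = 12.
r = (30/100)·(12 + 1) = 3.9.
Rank 3 is 368 and rank 4 is 424.
Interpolate: 368 + 0.9·(424 − 368) = 368 + 0.9·56 = 418.4.

418.40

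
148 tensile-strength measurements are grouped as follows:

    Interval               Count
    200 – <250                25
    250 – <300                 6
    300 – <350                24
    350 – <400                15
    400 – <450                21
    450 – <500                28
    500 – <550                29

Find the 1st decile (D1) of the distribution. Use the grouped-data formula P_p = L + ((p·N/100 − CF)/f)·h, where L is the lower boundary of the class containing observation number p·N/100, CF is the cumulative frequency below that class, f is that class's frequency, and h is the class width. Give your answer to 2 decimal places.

229.60

N = 148; target position k = 10/100 · 148 = 14.8.
Cumulative frequencies: 25, 31, 55, 70, 91, 119, 148.
Observation 14.8 falls in the class 200 – <250.
L = 200, CF = 0, f = 25, h = 50.
P10 = 200 + ((14.8 − 0)/25)·50 = 200 + 29.6 = 229.6.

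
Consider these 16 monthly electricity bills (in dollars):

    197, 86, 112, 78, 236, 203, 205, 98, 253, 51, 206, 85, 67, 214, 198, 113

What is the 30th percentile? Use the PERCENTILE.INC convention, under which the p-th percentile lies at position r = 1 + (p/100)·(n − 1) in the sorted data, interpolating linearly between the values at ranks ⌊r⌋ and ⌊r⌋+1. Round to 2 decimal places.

92.00

Sorted: 51, 67, 78, 85, 86, 98, 112, 113, 197, 198, 203, 205, 206, 214, 236, 253.
n = 16.
r = 1 + (30/100)·(16 − 1) = 1 + 4.5 = 5.5.
Rank 5 is 86 and rank 6 is 98.
Interpolate: 86 + 0.5·(98 − 86) = 86 + 0.5·12 = 92.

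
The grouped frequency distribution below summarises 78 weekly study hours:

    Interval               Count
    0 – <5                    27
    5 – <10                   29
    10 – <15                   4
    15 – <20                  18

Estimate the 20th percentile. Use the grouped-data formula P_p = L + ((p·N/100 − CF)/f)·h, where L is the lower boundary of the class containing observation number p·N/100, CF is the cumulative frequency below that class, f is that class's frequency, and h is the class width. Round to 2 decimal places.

N = 78; target position k = 20/100 · 78 = 15.6.
Cumulative frequencies: 27, 56, 60, 78.
Observation 15.6 falls in the class 0 – <5.
L = 0, CF = 0, f = 27, h = 5.
P20 = 0 + ((15.6 − 0)/27)·5 = 0 + 2.88889 = 2.88889.

2.89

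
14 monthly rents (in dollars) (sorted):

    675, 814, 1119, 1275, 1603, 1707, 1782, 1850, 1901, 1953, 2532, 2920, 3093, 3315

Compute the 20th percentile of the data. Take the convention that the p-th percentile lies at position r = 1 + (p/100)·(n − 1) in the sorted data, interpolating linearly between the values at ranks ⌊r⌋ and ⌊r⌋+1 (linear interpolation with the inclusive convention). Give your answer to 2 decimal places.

1212.60

n = 14.
r = 1 + (20/100)·(14 − 1) = 1 + 2.6 = 3.6.
Rank 3 is 1119 and rank 4 is 1275.
Interpolate: 1119 + 0.6·(1275 − 1119) = 1119 + 0.6·156 = 1212.6.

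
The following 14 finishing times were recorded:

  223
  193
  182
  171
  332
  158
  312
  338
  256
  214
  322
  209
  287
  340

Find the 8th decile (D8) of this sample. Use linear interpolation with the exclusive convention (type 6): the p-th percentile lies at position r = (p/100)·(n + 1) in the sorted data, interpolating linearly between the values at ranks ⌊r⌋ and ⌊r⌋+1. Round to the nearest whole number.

Sorted: 158, 171, 182, 193, 209, 214, 223, 256, 287, 312, 322, 332, 338, 340.
n = 14.
r = (80/100)·(14 + 1) = 12.
r is an integer, so P80 is the value at rank 12: 332.

332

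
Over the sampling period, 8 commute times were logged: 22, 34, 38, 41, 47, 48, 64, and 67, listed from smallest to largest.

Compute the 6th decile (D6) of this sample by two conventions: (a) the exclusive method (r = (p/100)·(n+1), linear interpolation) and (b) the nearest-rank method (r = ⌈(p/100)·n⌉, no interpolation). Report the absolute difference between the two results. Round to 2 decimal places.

n = 8.
(a) r = 5.4; between ranks 5 (47) and 6 (48): 47.4.
(b) the nearest-rank method: rank 5 → 47.
|47.4 − 47| = 0.4.

0.40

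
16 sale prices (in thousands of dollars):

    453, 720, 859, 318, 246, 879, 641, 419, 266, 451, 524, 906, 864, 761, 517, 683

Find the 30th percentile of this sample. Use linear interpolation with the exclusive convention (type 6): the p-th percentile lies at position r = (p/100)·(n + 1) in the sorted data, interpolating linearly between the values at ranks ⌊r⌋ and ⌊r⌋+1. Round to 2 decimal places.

Sorted: 246, 266, 318, 419, 451, 453, 517, 524, 641, 683, 720, 761, 859, 864, 879, 906.
n = 16.
r = (30/100)·(16 + 1) = 5.1.
Rank 5 is 451 and rank 6 is 453.
Interpolate: 451 + 0.1·(453 − 451) = 451 + 0.1·2 = 451.2.

451.20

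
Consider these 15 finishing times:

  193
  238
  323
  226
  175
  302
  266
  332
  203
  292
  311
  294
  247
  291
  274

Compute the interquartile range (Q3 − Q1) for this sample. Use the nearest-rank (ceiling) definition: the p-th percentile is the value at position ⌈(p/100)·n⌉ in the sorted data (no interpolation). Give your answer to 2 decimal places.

Sorted: 175, 193, 203, 226, 238, 247, 266, 274, 291, 292, 294, 302, 311, 323, 332.
n = 15.
P25: rank ⌈25/100·15⌉ = 4 → 226.
P75: rank ⌈75/100·15⌉ = 12 → 302.
Difference: 302 − 226 = 76.

76.00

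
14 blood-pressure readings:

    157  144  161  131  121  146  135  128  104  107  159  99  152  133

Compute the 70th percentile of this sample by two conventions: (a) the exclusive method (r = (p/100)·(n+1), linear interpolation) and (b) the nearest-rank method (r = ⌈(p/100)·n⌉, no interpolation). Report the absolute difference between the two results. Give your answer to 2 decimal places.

3.00

Sorted: 99, 104, 107, 121, 128, 131, 133, 135, 144, 146, 152, 157, 159, 161.
n = 14.
(a) r = 10.5; between ranks 10 (146) and 11 (152): 149.
(b) the nearest-rank method: rank 10 → 146.
|149 − 146| = 3.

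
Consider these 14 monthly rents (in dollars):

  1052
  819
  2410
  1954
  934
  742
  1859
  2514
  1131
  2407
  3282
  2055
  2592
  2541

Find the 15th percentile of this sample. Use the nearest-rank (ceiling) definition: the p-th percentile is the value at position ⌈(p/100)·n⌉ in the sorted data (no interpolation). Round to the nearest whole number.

Sorted: 742, 819, 934, 1052, 1131, 1859, 1954, 2055, 2407, 2410, 2514, 2541, 2592, 3282.
n = 14.
Position = ⌈15/100 · 14⌉ = ⌈2.1⌉ = 3.
The value at rank 3 is 934.

934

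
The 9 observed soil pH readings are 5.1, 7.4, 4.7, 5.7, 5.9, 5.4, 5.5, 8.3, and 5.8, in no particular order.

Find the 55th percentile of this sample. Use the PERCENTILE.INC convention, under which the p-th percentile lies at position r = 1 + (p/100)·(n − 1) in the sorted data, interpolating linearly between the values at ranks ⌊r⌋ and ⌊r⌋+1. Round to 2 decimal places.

Sorted: 4.7, 5.1, 5.4, 5.5, 5.7, 5.8, 5.9, 7.4, 8.3.
n = 9.
r = 1 + (55/100)·(9 − 1) = 1 + 4.4 = 5.4.
Rank 5 is 5.7 and rank 6 is 5.8.
Interpolate: 5.7 + 0.4·(5.8 − 5.7) = 5.7 + 0.4·0.1 = 5.74.

5.74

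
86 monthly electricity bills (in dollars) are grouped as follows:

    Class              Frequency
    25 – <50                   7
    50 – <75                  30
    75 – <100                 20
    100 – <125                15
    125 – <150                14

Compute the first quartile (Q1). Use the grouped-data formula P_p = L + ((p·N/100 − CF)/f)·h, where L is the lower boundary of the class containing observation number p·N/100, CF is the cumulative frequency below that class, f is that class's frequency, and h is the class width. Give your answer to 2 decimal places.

62.08

N = 86; target position k = 25/100 · 86 = 21.5.
Cumulative frequencies: 7, 37, 57, 72, 86.
Observation 21.5 falls in the class 50 – <75.
L = 50, CF = 7, f = 30, h = 25.
P25 = 50 + ((21.5 − 7)/30)·25 = 50 + 12.0833 = 62.0833.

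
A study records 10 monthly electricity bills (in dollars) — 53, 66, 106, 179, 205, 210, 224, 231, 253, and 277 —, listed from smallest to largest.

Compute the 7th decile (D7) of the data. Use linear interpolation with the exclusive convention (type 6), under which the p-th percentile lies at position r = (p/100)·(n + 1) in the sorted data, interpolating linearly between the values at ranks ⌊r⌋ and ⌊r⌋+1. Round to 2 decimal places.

228.90

n = 10.
r = (70/100)·(10 + 1) = 7.7.
Rank 7 is 224 and rank 8 is 231.
Interpolate: 224 + 0.7·(231 − 224) = 224 + 0.7·7 = 228.9.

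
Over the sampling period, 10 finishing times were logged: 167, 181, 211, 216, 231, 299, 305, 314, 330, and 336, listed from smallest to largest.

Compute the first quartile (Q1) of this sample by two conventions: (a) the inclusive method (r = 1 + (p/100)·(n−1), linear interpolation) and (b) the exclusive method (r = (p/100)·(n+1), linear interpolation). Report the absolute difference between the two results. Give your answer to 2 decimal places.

n = 10.
(a) r = 3.25; between ranks 3 (211) and 4 (216): 212.25.
(b) r = 2.75; between ranks 2 (181) and 3 (211): 203.5.
|212.25 − 203.5| = 8.75.

8.75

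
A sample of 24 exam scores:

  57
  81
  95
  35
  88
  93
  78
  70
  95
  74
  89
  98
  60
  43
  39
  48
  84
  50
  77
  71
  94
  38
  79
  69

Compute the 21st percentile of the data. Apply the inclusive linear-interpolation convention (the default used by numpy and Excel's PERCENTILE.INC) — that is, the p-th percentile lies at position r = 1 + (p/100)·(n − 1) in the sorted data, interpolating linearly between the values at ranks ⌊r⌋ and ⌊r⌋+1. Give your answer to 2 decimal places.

Sorted: 35, 38, 39, 43, 48, 50, 57, 60, 69, 70, 71, 74, 77, 78, 79, 81, 84, 88, 89, 93, 94, 95, 95, 98.
n = 24.
r = 1 + (21/100)·(24 − 1) = 1 + 4.83 = 5.83.
Rank 5 is 48 and rank 6 is 50.
Interpolate: 48 + 0.83·(50 − 48) = 48 + 0.83·2 = 49.66.

49.66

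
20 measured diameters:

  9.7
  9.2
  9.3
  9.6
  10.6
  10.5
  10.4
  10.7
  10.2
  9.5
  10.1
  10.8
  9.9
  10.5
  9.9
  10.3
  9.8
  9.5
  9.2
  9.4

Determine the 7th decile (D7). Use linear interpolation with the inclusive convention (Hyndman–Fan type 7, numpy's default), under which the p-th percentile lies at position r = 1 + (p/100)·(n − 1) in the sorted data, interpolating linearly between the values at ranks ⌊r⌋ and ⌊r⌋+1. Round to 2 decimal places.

10.33

Sorted: 9.2, 9.2, 9.3, 9.4, 9.5, 9.5, 9.6, 9.7, 9.8, 9.9, 9.9, 10.1, 10.2, 10.3, 10.4, 10.5, 10.5, 10.6, 10.7, 10.8.
n = 20.
r = 1 + (70/100)·(20 − 1) = 1 + 13.3 = 14.3.
Rank 14 is 10.3 and rank 15 is 10.4.
Interpolate: 10.3 + 0.3·(10.4 − 10.3) = 10.3 + 0.3·0.1 = 10.33.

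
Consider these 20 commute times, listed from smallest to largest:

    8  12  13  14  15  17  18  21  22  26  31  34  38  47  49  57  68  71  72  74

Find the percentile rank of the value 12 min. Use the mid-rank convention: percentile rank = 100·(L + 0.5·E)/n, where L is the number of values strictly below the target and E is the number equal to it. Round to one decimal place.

Count below 12: L = 1; count equal: E = 1; n = 20.
Percentile rank = 100·(1 + 0.5·1)/20 = 100·1.5/20 = 7.5.

7.5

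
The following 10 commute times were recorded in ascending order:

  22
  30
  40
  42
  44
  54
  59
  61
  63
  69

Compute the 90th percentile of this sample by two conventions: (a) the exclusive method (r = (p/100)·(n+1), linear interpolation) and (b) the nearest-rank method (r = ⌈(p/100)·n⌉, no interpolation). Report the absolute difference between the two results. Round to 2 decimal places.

5.40

n = 10.
(a) r = 9.9; between ranks 9 (63) and 10 (69): 68.4.
(b) the nearest-rank method: rank 9 → 63.
|68.4 − 63| = 5.4.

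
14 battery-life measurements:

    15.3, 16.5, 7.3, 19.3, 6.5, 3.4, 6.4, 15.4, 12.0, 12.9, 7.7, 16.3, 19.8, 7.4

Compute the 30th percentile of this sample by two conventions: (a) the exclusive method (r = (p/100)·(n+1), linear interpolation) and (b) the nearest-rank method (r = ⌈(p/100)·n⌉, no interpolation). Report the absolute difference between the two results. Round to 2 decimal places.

0.05

Sorted: 3.4, 6.4, 6.5, 7.3, 7.4, 7.7, 12.0, 12.9, 15.3, 15.4, 16.3, 16.5, 19.3, 19.8.
n = 14.
(a) r = 4.5; between ranks 4 (7.3) and 5 (7.4): 7.35.
(b) the nearest-rank method: rank 5 → 7.4.
|7.35 − 7.4| = 0.05.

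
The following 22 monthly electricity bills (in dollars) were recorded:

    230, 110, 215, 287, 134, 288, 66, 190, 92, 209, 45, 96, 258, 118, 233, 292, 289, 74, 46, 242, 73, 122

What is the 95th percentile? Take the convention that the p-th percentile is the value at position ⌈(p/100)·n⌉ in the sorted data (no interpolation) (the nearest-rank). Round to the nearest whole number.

289

Sorted: 45, 46, 66, 73, 74, 92, 96, 110, 118, 122, 134, 190, 209, 215, 230, 233, 242, 258, 287, 288, 289, 292.
n = 22.
Position = ⌈95/100 · 22⌉ = ⌈20.9⌉ = 21.
The value at rank 21 is 289.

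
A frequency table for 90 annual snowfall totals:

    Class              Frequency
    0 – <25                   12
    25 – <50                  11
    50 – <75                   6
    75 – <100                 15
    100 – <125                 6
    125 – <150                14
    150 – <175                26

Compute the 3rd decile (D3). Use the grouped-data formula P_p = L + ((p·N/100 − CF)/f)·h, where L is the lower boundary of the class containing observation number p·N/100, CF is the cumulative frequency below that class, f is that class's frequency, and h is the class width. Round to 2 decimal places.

66.67

N = 90; target position k = 30/100 · 90 = 27.
Cumulative frequencies: 12, 23, 29, 44, 50, 64, 90.
Observation 27 falls in the class 50 – <75.
L = 50, CF = 23, f = 6, h = 25.
P30 = 50 + ((27 − 23)/6)·25 = 50 + 16.6667 = 66.6667.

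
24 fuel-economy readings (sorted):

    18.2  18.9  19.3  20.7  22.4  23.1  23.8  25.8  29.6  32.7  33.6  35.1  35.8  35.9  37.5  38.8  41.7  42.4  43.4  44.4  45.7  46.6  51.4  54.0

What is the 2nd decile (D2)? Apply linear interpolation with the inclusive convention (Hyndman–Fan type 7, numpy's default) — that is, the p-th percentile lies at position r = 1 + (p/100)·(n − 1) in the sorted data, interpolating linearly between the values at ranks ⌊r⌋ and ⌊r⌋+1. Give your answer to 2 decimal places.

22.82

n = 24.
r = 1 + (20/100)·(24 − 1) = 1 + 4.6 = 5.6.
Rank 5 is 22.4 and rank 6 is 23.1.
Interpolate: 22.4 + 0.6·(23.1 − 22.4) = 22.4 + 0.6·0.7 = 22.82.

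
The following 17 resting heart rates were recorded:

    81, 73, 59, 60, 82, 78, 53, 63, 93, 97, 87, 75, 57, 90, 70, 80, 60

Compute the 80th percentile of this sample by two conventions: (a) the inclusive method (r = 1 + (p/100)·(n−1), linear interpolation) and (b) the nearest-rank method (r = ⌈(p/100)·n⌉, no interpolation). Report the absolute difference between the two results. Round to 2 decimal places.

1.00

Sorted: 53, 57, 59, 60, 60, 63, 70, 73, 75, 78, 80, 81, 82, 87, 90, 93, 97.
n = 17.
(a) r = 13.8; between ranks 13 (82) and 14 (87): 86.
(b) the nearest-rank method: rank 14 → 87.
|86 − 87| = 1.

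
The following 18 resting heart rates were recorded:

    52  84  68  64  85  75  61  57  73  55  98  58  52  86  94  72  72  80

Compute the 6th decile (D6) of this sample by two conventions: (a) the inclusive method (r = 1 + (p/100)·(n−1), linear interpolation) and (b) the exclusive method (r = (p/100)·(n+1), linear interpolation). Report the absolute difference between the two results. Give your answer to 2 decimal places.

Sorted: 52, 52, 55, 57, 58, 61, 64, 68, 72, 72, 73, 75, 80, 84, 85, 86, 94, 98.
n = 18.
(a) r = 11.2; between ranks 11 (73) and 12 (75): 73.4.
(b) r = 11.4; between ranks 11 (73) and 12 (75): 73.8.
|73.4 − 73.8| = 0.4.

0.40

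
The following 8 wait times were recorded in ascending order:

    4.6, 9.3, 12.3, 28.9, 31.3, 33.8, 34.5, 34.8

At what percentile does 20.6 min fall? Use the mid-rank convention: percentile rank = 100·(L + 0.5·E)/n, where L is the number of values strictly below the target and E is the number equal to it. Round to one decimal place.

Count below 20.6: L = 3; count equal: E = 0; n = 8.
Percentile rank = 100·(3 + 0.5·0)/8 = 100·3/8 = 37.5.

37.5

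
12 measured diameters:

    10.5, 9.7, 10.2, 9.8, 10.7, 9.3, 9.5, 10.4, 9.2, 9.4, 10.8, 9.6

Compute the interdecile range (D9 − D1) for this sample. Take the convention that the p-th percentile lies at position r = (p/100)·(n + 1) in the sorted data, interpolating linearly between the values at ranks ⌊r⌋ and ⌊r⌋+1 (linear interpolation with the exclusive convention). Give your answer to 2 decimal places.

1.54

Sorted: 9.2, 9.3, 9.4, 9.5, 9.6, 9.7, 9.8, 10.2, 10.4, 10.5, 10.7, 10.8.
n = 12.
P10: r = 1.3; ranks 1–2 are 9.2, 9.3; interpolating gives 9.23.
P90: r = 11.7; ranks 11–12 are 10.7, 10.8; interpolating gives 10.77.
Difference: 10.77 − 9.23 = 1.54.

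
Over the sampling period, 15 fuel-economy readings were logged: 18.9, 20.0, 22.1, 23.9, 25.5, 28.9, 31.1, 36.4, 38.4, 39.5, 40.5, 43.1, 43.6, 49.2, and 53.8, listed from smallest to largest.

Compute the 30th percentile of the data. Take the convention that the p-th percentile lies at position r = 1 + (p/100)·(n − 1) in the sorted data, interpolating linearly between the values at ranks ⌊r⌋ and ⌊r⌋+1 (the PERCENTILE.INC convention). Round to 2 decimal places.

n = 15.
r = 1 + (30/100)·(15 − 1) = 1 + 4.2 = 5.2.
Rank 5 is 25.5 and rank 6 is 28.9.
Interpolate: 25.5 + 0.2·(28.9 − 25.5) = 25.5 + 0.2·3.4 = 26.18.

26.18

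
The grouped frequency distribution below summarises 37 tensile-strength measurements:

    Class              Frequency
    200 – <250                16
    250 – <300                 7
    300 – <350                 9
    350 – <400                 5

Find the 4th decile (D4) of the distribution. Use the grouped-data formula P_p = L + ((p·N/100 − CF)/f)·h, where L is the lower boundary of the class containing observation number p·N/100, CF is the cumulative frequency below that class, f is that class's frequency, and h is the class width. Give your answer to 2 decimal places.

N = 37; target position k = 40/100 · 37 = 14.8.
Cumulative frequencies: 16, 23, 32, 37.
Observation 14.8 falls in the class 200 – <250.
L = 200, CF = 0, f = 16, h = 50.
P40 = 200 + ((14.8 − 0)/16)·50 = 200 + 46.25 = 246.25.

246.25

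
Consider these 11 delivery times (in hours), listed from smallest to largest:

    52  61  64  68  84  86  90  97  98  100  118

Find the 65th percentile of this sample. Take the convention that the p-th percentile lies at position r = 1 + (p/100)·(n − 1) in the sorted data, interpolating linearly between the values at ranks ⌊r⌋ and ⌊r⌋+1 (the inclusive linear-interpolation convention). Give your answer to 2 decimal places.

93.50

n = 11.
r = 1 + (65/100)·(11 − 1) = 1 + 6.5 = 7.5.
Rank 7 is 90 and rank 8 is 97.
Interpolate: 90 + 0.5·(97 − 90) = 90 + 0.5·7 = 93.5.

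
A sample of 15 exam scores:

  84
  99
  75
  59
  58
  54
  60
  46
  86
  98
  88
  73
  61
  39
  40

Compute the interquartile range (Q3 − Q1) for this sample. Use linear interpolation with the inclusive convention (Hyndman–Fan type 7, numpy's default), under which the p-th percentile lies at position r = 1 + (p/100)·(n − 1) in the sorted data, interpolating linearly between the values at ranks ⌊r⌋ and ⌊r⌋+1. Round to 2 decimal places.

Sorted: 39, 40, 46, 54, 58, 59, 60, 61, 73, 75, 84, 86, 88, 98, 99.
n = 15.
P25: r = 4.5; ranks 4–5 are 54, 58; interpolating gives 56.
P75: r = 11.5; ranks 11–12 are 84, 86; interpolating gives 85.
Difference: 85 − 56 = 29.

29.00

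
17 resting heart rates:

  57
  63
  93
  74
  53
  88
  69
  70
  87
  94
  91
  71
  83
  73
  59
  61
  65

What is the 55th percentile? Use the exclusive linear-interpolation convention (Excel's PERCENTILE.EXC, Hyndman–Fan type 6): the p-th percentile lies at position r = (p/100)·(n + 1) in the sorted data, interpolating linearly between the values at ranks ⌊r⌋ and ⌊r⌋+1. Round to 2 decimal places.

Sorted: 53, 57, 59, 61, 63, 65, 69, 70, 71, 73, 74, 83, 87, 88, 91, 93, 94.
n = 17.
r = (55/100)·(17 + 1) = 9.9.
Rank 9 is 71 and rank 10 is 73.
Interpolate: 71 + 0.9·(73 − 71) = 71 + 0.9·2 = 72.8.

72.80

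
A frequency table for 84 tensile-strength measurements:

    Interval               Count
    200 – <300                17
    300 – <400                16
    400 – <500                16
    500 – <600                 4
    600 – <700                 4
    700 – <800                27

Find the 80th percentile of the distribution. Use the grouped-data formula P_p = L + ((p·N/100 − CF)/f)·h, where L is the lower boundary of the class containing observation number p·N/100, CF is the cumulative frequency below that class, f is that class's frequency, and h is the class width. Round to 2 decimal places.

N = 84; target position k = 80/100 · 84 = 67.2.
Cumulative frequencies: 17, 33, 49, 53, 57, 84.
Observation 67.2 falls in the class 700 – <800.
L = 700, CF = 57, f = 27, h = 100.
P80 = 700 + ((67.2 − 57)/27)·100 = 700 + 37.7778 = 737.778.

737.78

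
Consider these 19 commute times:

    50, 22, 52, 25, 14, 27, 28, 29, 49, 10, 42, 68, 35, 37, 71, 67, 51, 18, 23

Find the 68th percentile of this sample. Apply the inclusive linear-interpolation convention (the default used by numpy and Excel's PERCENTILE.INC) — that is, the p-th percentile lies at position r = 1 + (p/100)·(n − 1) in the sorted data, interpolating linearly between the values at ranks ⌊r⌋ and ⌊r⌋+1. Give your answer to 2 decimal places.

49.24

Sorted: 10, 14, 18, 22, 23, 25, 27, 28, 29, 35, 37, 42, 49, 50, 51, 52, 67, 68, 71.
n = 19.
r = 1 + (68/100)·(19 − 1) = 1 + 12.24 = 13.24.
Rank 13 is 49 and rank 14 is 50.
Interpolate: 49 + 0.24·(50 − 49) = 49 + 0.24·1 = 49.24.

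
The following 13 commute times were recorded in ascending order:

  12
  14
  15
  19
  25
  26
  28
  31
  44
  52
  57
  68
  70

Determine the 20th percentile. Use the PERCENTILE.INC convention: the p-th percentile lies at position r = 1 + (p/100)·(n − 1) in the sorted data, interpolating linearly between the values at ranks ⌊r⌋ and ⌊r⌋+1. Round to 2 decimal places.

n = 13.
r = 1 + (20/100)·(13 − 1) = 1 + 2.4 = 3.4.
Rank 3 is 15 and rank 4 is 19.
Interpolate: 15 + 0.4·(19 − 15) = 15 + 0.4·4 = 16.6.

16.60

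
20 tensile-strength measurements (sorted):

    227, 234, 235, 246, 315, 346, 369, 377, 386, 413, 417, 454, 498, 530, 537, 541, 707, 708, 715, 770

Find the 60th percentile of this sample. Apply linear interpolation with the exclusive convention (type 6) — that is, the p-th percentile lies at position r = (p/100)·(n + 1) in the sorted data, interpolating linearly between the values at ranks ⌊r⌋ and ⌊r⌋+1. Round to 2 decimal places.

n = 20.
r = (60/100)·(20 + 1) = 12.6.
Rank 12 is 454 and rank 13 is 498.
Interpolate: 454 + 0.6·(498 − 454) = 454 + 0.6·44 = 480.4.

480.40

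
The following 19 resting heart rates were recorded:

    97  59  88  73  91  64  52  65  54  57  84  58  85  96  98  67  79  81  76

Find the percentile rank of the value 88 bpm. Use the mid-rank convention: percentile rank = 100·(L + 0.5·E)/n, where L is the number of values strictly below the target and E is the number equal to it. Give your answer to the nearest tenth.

76.3

Sorted: 52, 54, 57, 58, 59, 64, 65, 67, 73, 76, 79, 81, 84, 85, 88, 91, 96, 97, 98.
Count below 88: L = 14; count equal: E = 1; n = 19.
Percentile rank = 100·(14 + 0.5·1)/19 = 100·14.5/19 = 76.32.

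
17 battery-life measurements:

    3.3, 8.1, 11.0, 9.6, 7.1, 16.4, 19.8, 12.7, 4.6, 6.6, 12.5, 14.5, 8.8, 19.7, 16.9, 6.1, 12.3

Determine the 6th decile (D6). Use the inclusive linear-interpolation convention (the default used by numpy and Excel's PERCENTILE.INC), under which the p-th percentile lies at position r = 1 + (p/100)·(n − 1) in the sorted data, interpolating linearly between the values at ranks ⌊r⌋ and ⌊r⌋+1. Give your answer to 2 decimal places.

12.42

Sorted: 3.3, 4.6, 6.1, 6.6, 7.1, 8.1, 8.8, 9.6, 11.0, 12.3, 12.5, 12.7, 14.5, 16.4, 16.9, 19.7, 19.8.
n = 17.
r = 1 + (60/100)·(17 − 1) = 1 + 9.6 = 10.6.
Rank 10 is 12.3 and rank 11 is 12.5.
Interpolate: 12.3 + 0.6·(12.5 − 12.3) = 12.3 + 0.6·0.2 = 12.42.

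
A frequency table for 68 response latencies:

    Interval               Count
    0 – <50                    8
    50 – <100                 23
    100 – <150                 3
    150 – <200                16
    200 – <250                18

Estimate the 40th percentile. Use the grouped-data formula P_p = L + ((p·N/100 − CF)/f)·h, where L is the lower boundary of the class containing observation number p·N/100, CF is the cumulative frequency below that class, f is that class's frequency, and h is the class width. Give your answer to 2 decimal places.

91.74

N = 68; target position k = 40/100 · 68 = 27.2.
Cumulative frequencies: 8, 31, 34, 50, 68.
Observation 27.2 falls in the class 50 – <100.
L = 50, CF = 8, f = 23, h = 50.
P40 = 50 + ((27.2 − 8)/23)·50 = 50 + 41.7391 = 91.7391.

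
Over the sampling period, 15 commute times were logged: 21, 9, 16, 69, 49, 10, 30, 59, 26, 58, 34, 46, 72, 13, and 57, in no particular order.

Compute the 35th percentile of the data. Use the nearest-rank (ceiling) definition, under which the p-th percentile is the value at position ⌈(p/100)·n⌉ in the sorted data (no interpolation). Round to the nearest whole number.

26

Sorted: 9, 10, 13, 16, 21, 26, 30, 34, 46, 49, 57, 58, 59, 69, 72.
n = 15.
Position = ⌈35/100 · 15⌉ = ⌈5.25⌉ = 6.
The value at rank 6 is 26.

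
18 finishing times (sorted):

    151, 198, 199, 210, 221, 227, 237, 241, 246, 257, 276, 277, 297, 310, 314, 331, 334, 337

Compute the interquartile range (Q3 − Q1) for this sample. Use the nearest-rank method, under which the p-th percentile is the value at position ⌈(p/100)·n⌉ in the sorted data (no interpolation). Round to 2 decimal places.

n = 18.
P25: rank ⌈25/100·18⌉ = 5 → 221.
P75: rank ⌈75/100·18⌉ = 14 → 310.
Difference: 310 − 221 = 89.

89.00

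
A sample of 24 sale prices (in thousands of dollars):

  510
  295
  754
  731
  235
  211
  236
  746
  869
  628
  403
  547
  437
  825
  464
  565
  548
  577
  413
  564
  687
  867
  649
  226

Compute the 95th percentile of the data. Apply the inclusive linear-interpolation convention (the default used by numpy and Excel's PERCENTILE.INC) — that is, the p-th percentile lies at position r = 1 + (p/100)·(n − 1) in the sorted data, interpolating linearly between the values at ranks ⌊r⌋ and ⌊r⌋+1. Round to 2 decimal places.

Sorted: 211, 226, 235, 236, 295, 403, 413, 437, 464, 510, 547, 548, 564, 565, 577, 628, 649, 687, 731, 746, 754, 825, 867, 869.
n = 24.
r = 1 + (95/100)·(24 − 1) = 1 + 21.85 = 22.85.
Rank 22 is 825 and rank 23 is 867.
Interpolate: 825 + 0.85·(867 − 825) = 825 + 0.85·42 = 860.7.

860.70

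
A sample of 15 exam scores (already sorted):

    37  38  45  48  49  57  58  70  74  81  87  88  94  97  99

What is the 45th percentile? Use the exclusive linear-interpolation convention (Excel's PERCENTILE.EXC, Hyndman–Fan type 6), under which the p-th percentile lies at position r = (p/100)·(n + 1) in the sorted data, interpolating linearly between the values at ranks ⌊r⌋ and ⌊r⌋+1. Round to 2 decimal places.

60.40

n = 15.
r = (45/100)·(15 + 1) = 7.2.
Rank 7 is 58 and rank 8 is 70.
Interpolate: 58 + 0.2·(70 − 58) = 58 + 0.2·12 = 60.4.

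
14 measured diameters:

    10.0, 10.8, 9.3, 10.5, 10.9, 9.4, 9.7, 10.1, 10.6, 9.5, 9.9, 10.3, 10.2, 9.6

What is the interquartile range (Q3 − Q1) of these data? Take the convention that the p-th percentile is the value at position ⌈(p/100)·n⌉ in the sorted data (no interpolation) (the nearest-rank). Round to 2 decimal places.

0.90

Sorted: 9.3, 9.4, 9.5, 9.6, 9.7, 9.9, 10.0, 10.1, 10.2, 10.3, 10.5, 10.6, 10.8, 10.9.
n = 14.
P25: rank ⌈25/100·14⌉ = 4 → 9.6.
P75: rank ⌈75/100·14⌉ = 11 → 10.5.
Difference: 10.5 − 9.6 = 0.9.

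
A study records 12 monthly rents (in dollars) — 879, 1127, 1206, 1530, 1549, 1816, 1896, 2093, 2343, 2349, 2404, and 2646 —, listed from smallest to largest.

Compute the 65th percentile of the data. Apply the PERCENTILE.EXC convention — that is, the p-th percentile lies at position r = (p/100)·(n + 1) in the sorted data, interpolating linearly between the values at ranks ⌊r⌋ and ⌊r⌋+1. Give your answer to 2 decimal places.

n = 12.
r = (65/100)·(12 + 1) = 8.45.
Rank 8 is 2093 and rank 9 is 2343.
Interpolate: 2093 + 0.45·(2343 − 2093) = 2093 + 0.45·250 = 2205.5.

2205.50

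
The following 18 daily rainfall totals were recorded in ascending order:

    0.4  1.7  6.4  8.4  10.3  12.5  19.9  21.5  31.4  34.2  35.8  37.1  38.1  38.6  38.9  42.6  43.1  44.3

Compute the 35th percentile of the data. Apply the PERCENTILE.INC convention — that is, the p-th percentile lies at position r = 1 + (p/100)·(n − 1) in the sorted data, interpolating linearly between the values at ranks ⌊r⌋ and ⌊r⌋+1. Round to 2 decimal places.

n = 18.
r = 1 + (35/100)·(18 − 1) = 1 + 5.95 = 6.95.
Rank 6 is 12.5 and rank 7 is 19.9.
Interpolate: 12.5 + 0.95·(19.9 − 12.5) = 12.5 + 0.95·7.4 = 19.53.

19.53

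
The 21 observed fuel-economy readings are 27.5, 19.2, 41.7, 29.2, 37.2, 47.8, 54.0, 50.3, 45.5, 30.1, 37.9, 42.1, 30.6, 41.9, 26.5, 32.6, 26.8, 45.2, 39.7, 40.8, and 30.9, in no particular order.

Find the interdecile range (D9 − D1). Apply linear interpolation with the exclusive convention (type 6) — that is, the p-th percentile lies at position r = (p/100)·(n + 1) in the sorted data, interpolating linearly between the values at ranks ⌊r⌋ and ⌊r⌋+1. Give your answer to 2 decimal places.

Sorted: 19.2, 26.5, 26.8, 27.5, 29.2, 30.1, 30.6, 30.9, 32.6, 37.2, 37.9, 39.7, 40.8, 41.7, 41.9, 42.1, 45.2, 45.5, 47.8, 50.3, 54.0.
n = 21.
P10: r = 2.2; ranks 2–3 are 26.5, 26.8; interpolating gives 26.56.
P90: r = 19.8; ranks 19–20 are 47.8, 50.3; interpolating gives 49.8.
Difference: 49.8 − 26.56 = 23.24.

23.24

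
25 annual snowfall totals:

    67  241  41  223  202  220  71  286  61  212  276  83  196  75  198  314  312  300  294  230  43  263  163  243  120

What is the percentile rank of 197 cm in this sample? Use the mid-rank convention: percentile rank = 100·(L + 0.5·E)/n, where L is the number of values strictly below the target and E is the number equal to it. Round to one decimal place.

40.0

Sorted: 41, 43, 61, 67, 71, 75, 83, 120, 163, 196, 198, 202, 212, 220, 223, 230, 241, 243, 263, 276, 286, 294, 300, 312, 314.
Count below 197: L = 10; count equal: E = 0; n = 25.
Percentile rank = 100·(10 + 0.5·0)/25 = 100·10/25 = 40.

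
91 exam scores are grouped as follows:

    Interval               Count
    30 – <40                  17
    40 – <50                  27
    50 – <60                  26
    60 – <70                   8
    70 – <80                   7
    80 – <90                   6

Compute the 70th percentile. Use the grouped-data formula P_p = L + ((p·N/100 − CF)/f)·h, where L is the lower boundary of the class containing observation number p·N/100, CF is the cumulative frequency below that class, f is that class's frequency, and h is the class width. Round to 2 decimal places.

N = 91; target position k = 70/100 · 91 = 63.7.
Cumulative frequencies: 17, 44, 70, 78, 85, 91.
Observation 63.7 falls in the class 50 – <60.
L = 50, CF = 44, f = 26, h = 10.
P70 = 50 + ((63.7 − 44)/26)·10 = 50 + 7.57692 = 57.5769.

57.58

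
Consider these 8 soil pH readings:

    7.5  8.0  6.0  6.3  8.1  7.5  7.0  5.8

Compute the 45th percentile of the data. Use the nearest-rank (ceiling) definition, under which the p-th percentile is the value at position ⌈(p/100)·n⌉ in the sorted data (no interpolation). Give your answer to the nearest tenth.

Sorted: 5.8, 6.0, 6.3, 7.0, 7.5, 7.5, 8.0, 8.1.
n = 8.
Position = ⌈45/100 · 8⌉ = ⌈3.6⌉ = 4.
The value at rank 4 is 7.0.

7.0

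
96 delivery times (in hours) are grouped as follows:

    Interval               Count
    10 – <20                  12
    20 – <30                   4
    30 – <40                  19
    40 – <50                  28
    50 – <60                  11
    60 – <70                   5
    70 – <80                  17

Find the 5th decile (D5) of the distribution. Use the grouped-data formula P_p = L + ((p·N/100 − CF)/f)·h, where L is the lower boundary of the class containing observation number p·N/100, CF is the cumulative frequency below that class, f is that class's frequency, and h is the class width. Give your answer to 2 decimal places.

N = 96; target position k = 50/100 · 96 = 48.
Cumulative frequencies: 12, 16, 35, 63, 74, 79, 96.
Observation 48 falls in the class 40 – <50.
L = 40, CF = 35, f = 28, h = 10.
P50 = 40 + ((48 − 35)/28)·10 = 40 + 4.64286 = 44.6429.

44.64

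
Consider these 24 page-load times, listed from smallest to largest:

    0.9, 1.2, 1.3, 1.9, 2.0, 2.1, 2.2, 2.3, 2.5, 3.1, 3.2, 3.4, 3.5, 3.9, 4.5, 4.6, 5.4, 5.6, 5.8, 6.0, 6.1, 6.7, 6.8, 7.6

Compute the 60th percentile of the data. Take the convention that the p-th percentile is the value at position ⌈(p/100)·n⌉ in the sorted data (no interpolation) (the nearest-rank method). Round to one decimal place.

n = 24.
Position = ⌈60/100 · 24⌉ = ⌈14.4⌉ = 15.
The value at rank 15 is 4.5.

4.5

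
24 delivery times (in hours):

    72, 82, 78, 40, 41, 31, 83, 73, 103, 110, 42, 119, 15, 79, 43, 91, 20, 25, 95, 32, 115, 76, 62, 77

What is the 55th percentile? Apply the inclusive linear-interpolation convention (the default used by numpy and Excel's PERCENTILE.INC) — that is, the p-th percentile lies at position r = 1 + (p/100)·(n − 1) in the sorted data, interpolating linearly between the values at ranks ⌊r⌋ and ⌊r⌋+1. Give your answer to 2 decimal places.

76.65

Sorted: 15, 20, 25, 31, 32, 40, 41, 42, 43, 62, 72, 73, 76, 77, 78, 79, 82, 83, 91, 95, 103, 110, 115, 119.
n = 24.
r = 1 + (55/100)·(24 − 1) = 1 + 12.65 = 13.65.
Rank 13 is 76 and rank 14 is 77.
Interpolate: 76 + 0.65·(77 − 76) = 76 + 0.65·1 = 76.65.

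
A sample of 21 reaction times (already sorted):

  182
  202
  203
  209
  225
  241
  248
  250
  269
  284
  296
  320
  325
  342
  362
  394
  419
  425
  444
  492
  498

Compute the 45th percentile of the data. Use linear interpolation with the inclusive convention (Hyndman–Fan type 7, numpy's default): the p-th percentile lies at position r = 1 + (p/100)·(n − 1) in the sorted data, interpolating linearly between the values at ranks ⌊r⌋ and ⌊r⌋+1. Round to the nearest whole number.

n = 21.
r = 1 + (45/100)·(21 − 1) = 1 + 9 = 10.
r is an integer, so P45 is the value at rank 10: 284.

284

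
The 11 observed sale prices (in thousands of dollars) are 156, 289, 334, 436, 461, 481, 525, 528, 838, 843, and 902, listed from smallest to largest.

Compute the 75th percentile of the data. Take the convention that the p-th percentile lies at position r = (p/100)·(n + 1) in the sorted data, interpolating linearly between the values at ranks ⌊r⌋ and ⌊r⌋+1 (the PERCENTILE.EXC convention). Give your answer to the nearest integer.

n = 11.
r = (75/100)·(11 + 1) = 9.
r is an integer, so P75 is the value at rank 9: 838.

838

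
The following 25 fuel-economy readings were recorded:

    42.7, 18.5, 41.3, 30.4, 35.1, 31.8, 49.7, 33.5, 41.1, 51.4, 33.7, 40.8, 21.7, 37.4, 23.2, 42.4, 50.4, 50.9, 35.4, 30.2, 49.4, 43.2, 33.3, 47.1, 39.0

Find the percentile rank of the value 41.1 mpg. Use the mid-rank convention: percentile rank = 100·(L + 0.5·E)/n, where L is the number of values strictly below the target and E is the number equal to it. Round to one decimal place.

58.0

Sorted: 18.5, 21.7, 23.2, 30.2, 30.4, 31.8, 33.3, 33.5, 33.7, 35.1, 35.4, 37.4, 39.0, 40.8, 41.1, 41.3, 42.4, 42.7, 43.2, 47.1, 49.4, 49.7, 50.4, 50.9, 51.4.
Count below 41.1: L = 14; count equal: E = 1; n = 25.
Percentile rank = 100·(14 + 0.5·1)/25 = 100·14.5/25 = 58.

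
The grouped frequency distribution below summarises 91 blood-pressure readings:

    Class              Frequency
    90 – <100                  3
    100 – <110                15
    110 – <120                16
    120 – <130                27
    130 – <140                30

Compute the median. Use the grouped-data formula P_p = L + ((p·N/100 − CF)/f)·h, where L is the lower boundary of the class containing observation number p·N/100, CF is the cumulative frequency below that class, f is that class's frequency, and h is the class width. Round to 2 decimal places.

N = 91; target position k = 50/100 · 91 = 45.5.
Cumulative frequencies: 3, 18, 34, 61, 91.
Observation 45.5 falls in the class 120 – <130.
L = 120, CF = 34, f = 27, h = 10.
P50 = 120 + ((45.5 − 34)/27)·10 = 120 + 4.25926 = 124.259.

124.26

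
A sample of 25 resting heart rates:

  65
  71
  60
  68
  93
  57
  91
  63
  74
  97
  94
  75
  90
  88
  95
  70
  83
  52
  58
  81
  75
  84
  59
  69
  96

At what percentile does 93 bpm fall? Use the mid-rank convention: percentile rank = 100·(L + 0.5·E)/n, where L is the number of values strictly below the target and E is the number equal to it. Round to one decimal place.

Sorted: 52, 57, 58, 59, 60, 63, 65, 68, 69, 70, 71, 74, 75, 75, 81, 83, 84, 88, 90, 91, 93, 94, 95, 96, 97.
Count below 93: L = 20; count equal: E = 1; n = 25.
Percentile rank = 100·(20 + 0.5·1)/25 = 100·20.5/25 = 82.

82.0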